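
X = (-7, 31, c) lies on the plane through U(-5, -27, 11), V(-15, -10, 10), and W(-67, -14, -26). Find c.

29

Coplanarity requires UV · (UW × UX) = 0.
UV = (-10, 17, -1), UW = (-62, 13, -37); the triple product is linear in c with coefficient 924 and constant term -26796.
Setting it to zero: c = 29.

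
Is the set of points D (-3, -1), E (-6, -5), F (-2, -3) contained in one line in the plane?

DE = (-3, -4), DF = (1, -2).
det[DE; DF] = (-3)(-2) − (-4)(1) = 10.
The determinant is nonzero, so they are not collinear.

No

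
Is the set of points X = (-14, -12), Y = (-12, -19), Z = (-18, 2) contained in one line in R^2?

Yes

XY = (2, -7), XZ = (-4, 14).
Twice the signed area of △XYZ is (2)(14) − (-7)(-4) = 0.
The triangle is degenerate (zero area), so the points are collinear.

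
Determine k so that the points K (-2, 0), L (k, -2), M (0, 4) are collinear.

-3

The three points are collinear iff det[KL; KM] = 0.
This determinant is linear in k: (4)k + (12) = 0, so k = -3.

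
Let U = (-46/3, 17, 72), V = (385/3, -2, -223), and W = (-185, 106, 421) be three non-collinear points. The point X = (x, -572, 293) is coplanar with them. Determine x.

A normal to the plane is n = UV × UW = (19624, -88, 28688/3).
X lies in the plane iff n · UX = 0.
This gives (19624)x + (7398248/3) = 0, so x = -377/3.

-377/3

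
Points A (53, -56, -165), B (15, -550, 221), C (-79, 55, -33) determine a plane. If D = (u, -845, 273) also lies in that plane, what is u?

The plane through A, B, C has equation −108054x − 45936y − 69426z = 8300844.
Substituting D: (-108054)u + (19862622) = 8300844, so u = 107.

107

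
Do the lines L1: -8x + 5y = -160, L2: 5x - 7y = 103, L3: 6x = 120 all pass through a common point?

No

Intersecting L1 and L2: solving the 2×2 system gives (x, y) = (605/31, -24/31).
Substitute into L3: (6)(605/31) + (0)(-24/31) = 3630/31.
But L3 requires 120 ≠ 3630/31, so the three lines have no common point.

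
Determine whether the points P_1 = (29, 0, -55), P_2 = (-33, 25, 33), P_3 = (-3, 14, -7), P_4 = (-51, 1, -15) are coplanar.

Yes

With P_1 as base: P_1P_2 = (-62, 25, 88), P_1P_3 = (-32, 14, 48), P_1P_4 = (-80, 1, 40).
P_1P_3 × P_1P_4 = (512, -2560, 1088).
P_1P_2 · (P_1P_3 × P_1P_4) = 0.
The scalar triple product vanishes, so the four points are coplanar.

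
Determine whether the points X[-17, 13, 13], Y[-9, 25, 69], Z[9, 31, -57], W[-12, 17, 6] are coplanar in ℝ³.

Yes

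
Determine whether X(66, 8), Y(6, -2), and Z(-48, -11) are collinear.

Yes

XY = (-60, -10), XZ = (-114, -19).
Twice the signed area of △XYZ is (-60)(-19) − (-10)(-114) = 0.
The triangle is degenerate (zero area), so the points are collinear.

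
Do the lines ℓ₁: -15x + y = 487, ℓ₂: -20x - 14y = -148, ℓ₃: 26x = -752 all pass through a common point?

No

Intersecting ℓ₁ and ℓ₂: solving the 2×2 system gives (x, y) = (-29, 52).
Substitute into ℓ₃: (26)(-29) + (0)(52) = -754.
But ℓ₃ requires -752 ≠ -754, so the three lines have no common point.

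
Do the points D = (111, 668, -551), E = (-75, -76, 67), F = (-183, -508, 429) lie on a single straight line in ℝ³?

No

DE = (-186, -744, 618), DF = (-294, -1176, 980).
Comparing components 2 and 3: (-744)(980) − (618)(-1176) = -2352 ≠ 0, so DE and DF are not parallel and the points are not collinear.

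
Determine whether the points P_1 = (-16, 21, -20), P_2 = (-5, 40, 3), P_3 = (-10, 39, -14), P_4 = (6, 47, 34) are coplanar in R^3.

With P_1 as base: P_1P_2 = (11, 19, 23), P_1P_3 = (6, 18, 6), P_1P_4 = (22, 26, 54).
P_1P_3 × P_1P_4 = (816, -192, -240).
P_1P_2 · (P_1P_3 × P_1P_4) = -192.
Since -192 ≠ 0, the four points are not coplanar.

No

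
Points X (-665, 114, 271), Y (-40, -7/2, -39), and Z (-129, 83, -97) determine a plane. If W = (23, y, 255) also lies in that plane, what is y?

Coplanarity requires XY · (XZ × XW) = 0.
XY = (625, -235/2, -310), XZ = (536, -31, -368); the triple product is linear in y with coefficient 63840 and constant term 15162000.
Setting it to zero: y = -475/2.

-475/2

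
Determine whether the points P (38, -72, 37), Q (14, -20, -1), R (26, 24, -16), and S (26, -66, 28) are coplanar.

With P as base: PQ = (-24, 52, -38), PR = (-12, 96, -53), PS = (-12, 6, -9).
PR × PS = (-546, 528, 1080).
PQ · (PR × PS) = -480.
Since -480 ≠ 0, the four points are not coplanar.

No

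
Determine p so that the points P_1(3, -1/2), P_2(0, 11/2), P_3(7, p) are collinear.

Collinearity: (P_3 − P_1) must be parallel to (P_2 − P_1) = (-3, 6).
Cross-multiplying the components: (p − (-1/2))·(-3) = (4)·(6).
Solving gives p = -17/2.

-17/2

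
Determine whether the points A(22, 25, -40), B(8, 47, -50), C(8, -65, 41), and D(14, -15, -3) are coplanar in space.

With A as base: AB = (-14, 22, -10), AC = (-14, -90, 81), AD = (-8, -40, 37).
AC × AD = (-90, -130, -160).
AB · (AC × AD) = 0.
The scalar triple product vanishes, so the four points are coplanar.

Yes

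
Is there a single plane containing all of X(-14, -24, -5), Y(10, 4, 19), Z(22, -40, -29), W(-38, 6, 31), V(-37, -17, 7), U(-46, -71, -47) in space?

Yes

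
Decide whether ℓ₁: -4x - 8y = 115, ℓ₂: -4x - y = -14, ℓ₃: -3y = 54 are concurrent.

Lines aᵢx + bᵢy = cᵢ with pairwise distinct directions are concurrent exactly when det[aᵢ bᵢ cᵢ] = 0.
Here the determinant is 36.
Nonzero, so no common point exists.

No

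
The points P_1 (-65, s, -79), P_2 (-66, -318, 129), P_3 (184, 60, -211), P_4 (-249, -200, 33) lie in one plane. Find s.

-80

Coplanarity ⇔ det[P_1P_2; P_1P_3; P_1P_4] = 0.
Expanding, this is linear in s: (-86220)s + (-6897600) = 0.
So s = -80.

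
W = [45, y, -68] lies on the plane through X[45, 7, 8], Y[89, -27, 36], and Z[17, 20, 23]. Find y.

The plane through X, Y, Z has equation −874x − 1444y − 380z = -52478.
Substituting W: (-1444)y + (-13490) = -52478, so y = 27.

27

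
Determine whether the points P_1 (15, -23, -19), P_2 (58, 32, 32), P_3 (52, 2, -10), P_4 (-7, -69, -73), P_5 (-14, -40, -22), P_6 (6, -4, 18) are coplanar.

Yes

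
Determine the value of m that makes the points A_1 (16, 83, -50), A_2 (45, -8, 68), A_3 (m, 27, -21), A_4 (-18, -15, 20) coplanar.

The points are coplanar iff A_1A_2 · (A_1A_3 × A_1A_4) = 0.
Expanding, this is linear in m: (-5194)m + (-83104) = 0.
So m = -16.

-16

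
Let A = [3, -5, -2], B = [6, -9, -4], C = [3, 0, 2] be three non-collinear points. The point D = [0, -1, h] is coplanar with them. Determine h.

A normal to the plane is n = AB × AC = (-6, -12, 15).
D lies in the plane iff n · AD = 0.
This gives (15)h + (0) = 0, so h = 0.

0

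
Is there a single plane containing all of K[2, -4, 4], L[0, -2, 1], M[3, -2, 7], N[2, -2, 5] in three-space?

With K as base: KL = (-2, 2, -3), KM = (1, 2, 3), KN = (0, 2, 1).
KM × KN = (-4, -1, 2).
KL · (KM × KN) = 0.
The scalar triple product vanishes, so the four points are coplanar.

Yes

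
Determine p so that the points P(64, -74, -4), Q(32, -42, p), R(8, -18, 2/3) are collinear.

Collinearity requires PQ × PR = 0; each component is linear in p.
The x-component gives (-56)p + (-224/3) = 0, so p = -4/3.
The remaining components then also vanish.

-4/3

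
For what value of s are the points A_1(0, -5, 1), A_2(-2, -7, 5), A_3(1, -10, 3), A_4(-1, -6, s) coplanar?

3

Normal to plane A_1A_2A_3: n = (16, 8, 12); plane equation n·P = -28.
Requiring n·A_4 = -28: (12)s + (-64) = -28.
So s = 3.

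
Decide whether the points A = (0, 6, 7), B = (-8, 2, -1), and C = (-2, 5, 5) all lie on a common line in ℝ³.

Yes

AB = (-8, -4, -8), AC = (-2, -1, -2).
Each component of AC is 1/4 times the corresponding component of AB, so AC = 1/4·AB and the points are collinear.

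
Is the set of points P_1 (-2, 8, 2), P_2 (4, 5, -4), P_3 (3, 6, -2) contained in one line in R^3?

No

P_1P_2 = (6, -3, -6), P_1P_3 = (5, -2, -4).
P_1P_2 × P_1P_3 = (0, -6, 3).
The cross product is nonzero, so the points do not lie on one line.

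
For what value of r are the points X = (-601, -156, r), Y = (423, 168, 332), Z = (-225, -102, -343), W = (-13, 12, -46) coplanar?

-430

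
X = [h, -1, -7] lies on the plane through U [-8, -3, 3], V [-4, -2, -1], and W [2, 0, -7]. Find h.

Coplanarity requires UV · (UW × UX) = 0.
UV = (4, 1, -4), UW = (10, 3, -10); the triple product is linear in h with coefficient 2 and constant term -4.
Setting it to zero: h = 2.

2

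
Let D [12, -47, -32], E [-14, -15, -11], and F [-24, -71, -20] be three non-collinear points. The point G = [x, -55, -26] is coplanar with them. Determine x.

Coplanarity requires DE · (DF × DG) = 0.
DE = (-26, 32, 21), DF = (-36, -24, 12); the triple product is linear in x with coefficient 888 and constant term 3552.
Setting it to zero: x = -4.

-4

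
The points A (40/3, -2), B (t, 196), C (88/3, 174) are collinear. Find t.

94/3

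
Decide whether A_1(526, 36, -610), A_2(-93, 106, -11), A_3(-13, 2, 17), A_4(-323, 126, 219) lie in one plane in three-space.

A normal to the plane through A_1, A_2, A_3 is n = A_1A_2 × A_1A_3 = (64256, 65252, 58776).
The plane has equation n·P = 294368. For A_4: n·A_4 = 339008.
339008 ≠ 294368, so A_4 is off the plane.

No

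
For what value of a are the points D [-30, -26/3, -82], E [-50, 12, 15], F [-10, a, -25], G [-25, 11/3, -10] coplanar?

The points are coplanar iff DE · (DF × DG) = 0.
Expanding, this is linear in a: (-1925)a + (-7700/3) = 0.
So a = -4/3.

-4/3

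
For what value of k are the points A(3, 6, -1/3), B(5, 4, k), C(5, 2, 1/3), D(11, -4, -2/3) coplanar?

The points are coplanar iff AB · (AC × AD) = 0.
Expanding, this is linear in k: (12)k + (8) = 0.
So k = -2/3.

-2/3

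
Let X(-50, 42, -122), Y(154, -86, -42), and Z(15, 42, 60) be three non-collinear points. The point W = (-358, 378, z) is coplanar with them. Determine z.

305

Coplanarity requires XY · (XZ × XW) = 0.
XY = (204, -128, 80), XZ = (65, 0, 182); the triple product is linear in z with coefficient 8320 and constant term -2537600.
Setting it to zero: z = 305.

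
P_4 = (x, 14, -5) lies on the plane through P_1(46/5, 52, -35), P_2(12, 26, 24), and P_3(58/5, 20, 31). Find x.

The plane through P_1, P_2, P_3 has equation 172x − (216/5)y − (136/5)z = 288.
Substituting P_4: (172)x + (-2344/5) = 288, so x = 22/5.

22/5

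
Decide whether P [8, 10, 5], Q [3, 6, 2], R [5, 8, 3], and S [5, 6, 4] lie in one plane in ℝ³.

A normal to the plane through P, Q, R is n = PQ × PR = (2, -1, -2).
The plane has equation n·X = -4. For S: n·S = -4.
Equal, so S lies in the plane and all four are coplanar.

Yes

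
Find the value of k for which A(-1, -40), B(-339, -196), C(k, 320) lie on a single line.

Collinearity: (C − A) must be parallel to (B − A) = (-338, -156).
Cross-multiplying the components: (k − (-1))·(-156) = (360)·(-338).
Solving gives k = 779.

779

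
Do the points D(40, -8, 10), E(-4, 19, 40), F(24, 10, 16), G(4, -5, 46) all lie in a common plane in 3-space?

With D as base: DE = (-44, 27, 30), DF = (-16, 18, 6), DG = (-36, 3, 36).
DF × DG = (630, 360, 600).
DE · (DF × DG) = 0.
The scalar triple product vanishes, so the four points are coplanar.

Yes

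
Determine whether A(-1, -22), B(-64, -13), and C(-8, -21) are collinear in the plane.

AB = (-63, 9), AC = (-7, 1).
Checking proportionality: AC = 1/9·AB, so the vectors are parallel and the points are collinear.

Yes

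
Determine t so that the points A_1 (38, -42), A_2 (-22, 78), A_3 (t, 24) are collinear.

Collinearity: (A_3 − A_1) must be parallel to (A_2 − A_1) = (-60, 120).
Cross-multiplying the components: (t − 38)·(120) = (66)·(-60).
Solving gives t = 5.

5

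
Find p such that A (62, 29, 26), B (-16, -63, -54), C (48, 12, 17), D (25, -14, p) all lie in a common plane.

-19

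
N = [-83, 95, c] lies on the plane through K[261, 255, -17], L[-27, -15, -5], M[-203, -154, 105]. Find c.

The plane through K, L, M has equation −28032x + 29568y − 7488z = 350784.
Substituting N: (-7488)c + (5135616) = 350784, so c = 639.

639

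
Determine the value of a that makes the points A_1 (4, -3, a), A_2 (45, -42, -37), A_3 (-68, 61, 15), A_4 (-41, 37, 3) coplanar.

Coplanarity ⇔ det[A_1A_2; A_1A_3; A_1A_4] = 0.
Expanding, this is linear in a: (69)a + (1173) = 0.
So a = -17.

-17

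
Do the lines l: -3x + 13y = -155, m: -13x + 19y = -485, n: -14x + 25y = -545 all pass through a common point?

The three lines meet at one point iff the augmented coefficient matrix [aᵢ bᵢ cᵢ] has rank < 3, i.e. its determinant vanishes.
Here the determinant is 0.
It vanishes, so the lines are concurrent at (30, -5).

Yes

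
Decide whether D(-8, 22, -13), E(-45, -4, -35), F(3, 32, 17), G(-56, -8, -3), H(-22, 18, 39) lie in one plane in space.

The plane through D, E, F has normal n = DE × DF = (-560, 868, -84) and equation n·P = 24668.
Checking the remaining points: n·G = 24668, n·H = 24668.
All equal 24668, so all 5 points lie in one plane.

Yes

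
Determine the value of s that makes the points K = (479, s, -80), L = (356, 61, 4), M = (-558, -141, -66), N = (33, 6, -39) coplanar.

172

The points are coplanar iff KL · (KM × KN) = 0.
Expanding, this is linear in s: (16692)s + (-2871024) = 0.
So s = 172.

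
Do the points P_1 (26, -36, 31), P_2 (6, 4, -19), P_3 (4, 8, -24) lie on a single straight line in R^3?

Yes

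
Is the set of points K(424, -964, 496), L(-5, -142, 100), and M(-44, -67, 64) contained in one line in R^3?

No

KL = (-429, 822, -396), KM = (-468, 897, -432).
KL × KM = (108, 0, -117).
The cross product is nonzero, so the points do not lie on one line.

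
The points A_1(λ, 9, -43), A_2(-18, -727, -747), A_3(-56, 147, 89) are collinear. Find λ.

-50

Direction A_2A_3 = (-38, 874, 836). From the y-coordinate of A_1, the parameter along the line is τ = (9 − (-727))/874 = 16/19.
Then λ = (-18) + 16/19·(-38) = -50.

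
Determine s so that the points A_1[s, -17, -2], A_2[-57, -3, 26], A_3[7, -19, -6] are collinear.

-1

Direction A_2A_3 = (64, -16, -32). From the y-coordinate of A_1, the parameter along the line is τ = (-17 − (-3))/(-16) = 7/8.
Then s = (-57) + 7/8·(64) = -1.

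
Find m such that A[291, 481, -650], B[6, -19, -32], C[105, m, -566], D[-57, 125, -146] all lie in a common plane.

Coplanarity ⇔ det[AB; AC; AD] = 0.
Expanding, this is linear in m: (71424)m + (-34212096) = 0.
So m = 479.

479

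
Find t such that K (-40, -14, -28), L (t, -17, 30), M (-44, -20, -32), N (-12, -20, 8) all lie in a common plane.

6

The points are coplanar iff KL · (KM × KN) = 0.
Expanding, this is linear in t: (-240)t + (1440) = 0.
So t = 6.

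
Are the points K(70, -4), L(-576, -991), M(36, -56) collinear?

No

KL = (-646, -987), KM = (-34, -52).
If collinear, KM would be a scalar multiple of KL. But (-646)·(-52) ≠ (-987)·(-34) (difference 34), so they are not parallel; the points are not collinear.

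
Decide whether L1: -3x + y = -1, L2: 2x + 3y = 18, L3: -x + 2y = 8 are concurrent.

The three lines meet at one point iff the augmented coefficient matrix [aᵢ bᵢ cᵢ] has rank < 3, i.e. its determinant vanishes.
Here the determinant is -5.
Nonzero, so no common point exists.

No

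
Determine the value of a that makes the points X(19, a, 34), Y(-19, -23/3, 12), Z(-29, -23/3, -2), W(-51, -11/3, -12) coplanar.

-41/3

The points are coplanar iff XY · (XZ × XW) = 0.
Expanding, this is linear in a: (-208)a + (-8528/3) = 0.
So a = -41/3.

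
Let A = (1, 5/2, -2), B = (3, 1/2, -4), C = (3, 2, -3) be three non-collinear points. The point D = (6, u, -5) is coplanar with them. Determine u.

A normal to the plane is n = AB × AC = (1, -2, 3).
D lies in the plane iff n · AD = 0.
This gives (-2)u + (1) = 0, so u = 1/2.

1/2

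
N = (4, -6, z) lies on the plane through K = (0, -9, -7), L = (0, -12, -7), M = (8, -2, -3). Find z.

The plane through K, L, M has equation −12x + 24z = -168.
Substituting N: (24)z + (-48) = -168, so z = -5.

-5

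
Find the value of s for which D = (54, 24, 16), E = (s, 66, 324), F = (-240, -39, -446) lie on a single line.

Collinearity requires DE × DF = 0; each component is linear in s.
The y-component gives (462)s + (-115500) = 0, so s = 250.
The remaining components then also vanish.

250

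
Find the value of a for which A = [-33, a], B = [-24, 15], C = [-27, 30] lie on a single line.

Collinearity: (A − B) must be parallel to (C − B) = (-3, 15).
Cross-multiplying the components: (a − 15)·(-3) = (-9)·(15).
Solving gives a = 60.

60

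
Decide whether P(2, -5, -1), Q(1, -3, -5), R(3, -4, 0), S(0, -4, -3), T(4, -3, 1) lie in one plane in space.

The plane through P, Q, R has normal n = PQ × PR = (6, -3, -3) and equation n·X = 30.
Checking the remaining points: n·S = 21, n·T = 30.
Since n·S = 21 ≠ 30, S is off the plane and the points are not all coplanar.

No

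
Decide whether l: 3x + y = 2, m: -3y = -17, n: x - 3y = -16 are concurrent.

The three lines meet at one point iff the augmented coefficient matrix [aᵢ bᵢ cᵢ] has rank < 3, i.e. its determinant vanishes.
Here the determinant is -20.
Nonzero, so no common point exists.

No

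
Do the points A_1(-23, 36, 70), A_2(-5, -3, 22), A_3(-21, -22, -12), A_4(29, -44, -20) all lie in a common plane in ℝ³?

The four points are coplanar iff the 3×3 determinant with rows A_1A_2, A_1A_3, A_1A_4 is zero.
Rows: (18, -39, -48), (2, -58, -82), (52, -80, -90).
Expanding along the first row: (18)(-1340) − (-39)(4084) + (-48)(2856) = -1932.
Nonzero ⇒ not coplanar.

No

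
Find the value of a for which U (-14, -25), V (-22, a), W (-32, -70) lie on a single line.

-45

Collinearity: (V − U) must be parallel to (W − U) = (-18, -45).
Cross-multiplying the components: (a − (-25))·(-18) = (-8)·(-45).
Solving gives a = -45.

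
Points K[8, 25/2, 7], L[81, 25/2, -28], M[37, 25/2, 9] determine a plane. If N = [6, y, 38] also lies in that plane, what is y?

25/2

Coplanarity requires KL · (KM × KN) = 0.
KL = (73, 0, -35), KM = (29, 0, 2); the triple product is linear in y with coefficient -1161 and constant term 29025/2.
Setting it to zero: y = 25/2.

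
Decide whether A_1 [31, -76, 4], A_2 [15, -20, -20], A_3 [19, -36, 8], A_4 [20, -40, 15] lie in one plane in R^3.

Yes

With A_1 as base: A_1A_2 = (-16, 56, -24), A_1A_3 = (-12, 40, 4), A_1A_4 = (-11, 36, 11).
A_1A_3 × A_1A_4 = (296, 88, 8).
A_1A_2 · (A_1A_3 × A_1A_4) = 0.
The scalar triple product vanishes, so the four points are coplanar.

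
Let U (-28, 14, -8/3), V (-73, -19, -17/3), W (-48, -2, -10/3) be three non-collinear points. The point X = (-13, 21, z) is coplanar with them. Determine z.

A normal to the plane is n = UV × UW = (-26, 30, 60).
X lies in the plane iff n · UX = 0.
This gives (60)z + (-20) = 0, so z = 1/3.

1/3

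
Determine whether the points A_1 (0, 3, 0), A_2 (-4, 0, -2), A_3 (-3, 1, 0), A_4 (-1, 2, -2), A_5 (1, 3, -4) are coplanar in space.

The plane through A_1, A_2, A_3 has normal n = A_1A_2 × A_1A_3 = (-4, 6, -1) and equation n·P = 18.
Checking the remaining points: n·A_4 = 18, n·A_5 = 18.
All equal 18, so all 5 points lie in one plane.

Yes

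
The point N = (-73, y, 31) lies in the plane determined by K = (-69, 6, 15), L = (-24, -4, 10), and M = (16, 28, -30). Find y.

-11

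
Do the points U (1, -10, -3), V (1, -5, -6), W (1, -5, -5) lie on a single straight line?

UV = (0, 5, -3), UW = (0, 5, -2).
Comparing components 2 and 3: (5)(-2) − (-3)(5) = 5 ≠ 0, so UV and UW are not parallel and the points are not collinear.

No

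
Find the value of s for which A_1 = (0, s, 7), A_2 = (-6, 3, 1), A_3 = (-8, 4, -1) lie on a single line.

Direction A_2A_3 = (-2, 1, -2). From the x-coordinate of A_1, the parameter along the line is τ = (0 − (-6))/(-2) = -3.
Then s = 3 + (-3)·(1) = 0.

0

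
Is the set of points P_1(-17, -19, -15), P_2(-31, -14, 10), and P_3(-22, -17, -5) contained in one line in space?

P_1P_2 = (-14, 5, 25), P_1P_3 = (-5, 2, 10).
Comparing components 3 and 1: (25)(-5) − (-14)(10) = 15 ≠ 0, so P_1P_2 and P_1P_3 are not parallel and the points are not collinear.

No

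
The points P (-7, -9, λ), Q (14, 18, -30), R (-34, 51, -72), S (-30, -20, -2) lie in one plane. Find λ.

-8

Coplanarity ⇔ det[PQ; PR; PS] = 0.
Expanding, this is linear in λ: (-3276)λ + (-26208) = 0.
So λ = -8.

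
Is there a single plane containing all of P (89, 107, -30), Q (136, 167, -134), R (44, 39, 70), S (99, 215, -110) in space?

No

A normal to the plane through P, Q, R is n = PQ × PR = (-1072, -20, -496).
The plane has equation n·X = -82668. For S: n·S = -55868.
-55868 ≠ -82668, so S is off the plane.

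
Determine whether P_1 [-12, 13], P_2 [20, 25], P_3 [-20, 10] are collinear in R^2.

P_1P_2 = (32, 12), P_1P_3 = (-8, -3).
Checking proportionality: P_1P_3 = -1/4·P_1P_2, so the vectors are parallel and the points are collinear.

Yes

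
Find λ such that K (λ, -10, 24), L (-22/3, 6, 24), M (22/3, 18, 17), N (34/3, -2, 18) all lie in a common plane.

-2

Coplanarity ⇔ det[KL; KM; KN] = 0.
Expanding, this is linear in λ: (128)λ + (256) = 0.
So λ = -2.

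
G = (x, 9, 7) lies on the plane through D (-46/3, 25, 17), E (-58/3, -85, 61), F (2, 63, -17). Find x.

A normal to the plane is n = DE × DF = (2068, 1880/3, 5264/3).
G lies in the plane iff n · DG = 0.
This gives (2068)x + (4136) = 0, so x = -2.

-2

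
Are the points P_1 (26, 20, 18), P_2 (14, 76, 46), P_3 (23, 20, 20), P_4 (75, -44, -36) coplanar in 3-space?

No

A normal to the plane through P_1, P_2, P_3 is n = P_1P_2 × P_1P_3 = (112, -60, 168).
The plane has equation n·P = 4736. For P_4: n·P_4 = 4992.
4992 ≠ 4736, so P_4 is off the plane.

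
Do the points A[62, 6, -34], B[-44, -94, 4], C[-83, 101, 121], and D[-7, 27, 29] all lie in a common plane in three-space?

The four points are coplanar iff the 3×3 determinant with rows AB, AC, AD is zero.
Rows: (-106, -100, 38), (-145, 95, 155), (-69, 21, 63).
Expanding along the first row: (-106)(2730) − (-100)(1560) + (38)(3510) = 0.
Zero determinant ⇒ coplanar.

Yes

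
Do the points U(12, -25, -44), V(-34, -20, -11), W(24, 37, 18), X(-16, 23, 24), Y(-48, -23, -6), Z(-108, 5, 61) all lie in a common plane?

No

The plane through U, V, W has normal n = UV × UW = (-1736, 3248, -2912) and equation n·P = 26096.
Checking the remaining points: n·X = 32592, n·Y = 26096, n·Z = 26096.
Since n·X = 32592 ≠ 26096, X is off the plane and the points are not all coplanar.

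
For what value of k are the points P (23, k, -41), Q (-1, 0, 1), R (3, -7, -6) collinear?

Collinearity requires PQ × PR = 0; each component is linear in k.
The x-component gives (7)k + (294) = 0, so k = -42.
The remaining components then also vanish.

-42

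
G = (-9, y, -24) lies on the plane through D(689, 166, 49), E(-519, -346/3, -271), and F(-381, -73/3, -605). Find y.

The plane through D, E, F has equation (369256/3)x − 447632y − 71104z = 21044360/3.
Substituting G: (-447632)y + (598728) = 21044360/3, so y = -43/3.

-43/3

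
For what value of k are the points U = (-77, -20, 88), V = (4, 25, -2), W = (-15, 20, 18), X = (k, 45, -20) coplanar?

The points are coplanar iff UV · (UW × UX) = 0.
Expanding, this is linear in k: (450)k + (-8100) = 0.
So k = 18.

18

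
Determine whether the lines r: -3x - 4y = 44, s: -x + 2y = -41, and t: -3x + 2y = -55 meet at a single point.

Intersecting r and s: solving the 2×2 system gives (x, y) = (38/5, -167/10).
Substitute into t: (-3)(38/5) + (2)(-167/10) = -281/5.
But t requires -55 ≠ -281/5, so the three lines have no common point.

No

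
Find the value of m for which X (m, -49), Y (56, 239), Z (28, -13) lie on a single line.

Collinearity: (X − Y) must be parallel to (Z − Y) = (-28, -252).
Cross-multiplying the components: (m − 56)·(-252) = (-288)·(-28).
Solving gives m = 24.

24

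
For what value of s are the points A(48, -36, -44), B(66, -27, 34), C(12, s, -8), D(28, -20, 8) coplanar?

Coplanarity ⇔ det[AB; AC; AD] = 0.
Expanding, this is linear in s: (2496)s + (44928) = 0.
So s = -18.

-18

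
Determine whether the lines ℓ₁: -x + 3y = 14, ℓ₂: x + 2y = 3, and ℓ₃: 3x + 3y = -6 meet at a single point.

Intersecting ℓ₁ and ℓ₂: solving the 2×2 system gives (x, y) = (-19/5, 17/5).
Substitute into ℓ₃: (3)(-19/5) + (3)(17/5) = -6/5.
But ℓ₃ requires -6 ≠ -6/5, so the three lines have no common point.

No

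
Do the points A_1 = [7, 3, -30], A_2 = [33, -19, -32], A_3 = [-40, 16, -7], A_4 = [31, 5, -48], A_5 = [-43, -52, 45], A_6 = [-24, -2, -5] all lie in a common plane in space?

The plane through A_1, A_2, A_3 has normal n = A_1A_2 × A_1A_3 = (-480, -504, -696) and equation n·P = 16008.
Checking the remaining points: n·A_4 = 16008, n·A_5 = 15528, n·A_6 = 16008.
Since n·A_5 = 15528 ≠ 16008, A_5 is off the plane and the points are not all coplanar.

No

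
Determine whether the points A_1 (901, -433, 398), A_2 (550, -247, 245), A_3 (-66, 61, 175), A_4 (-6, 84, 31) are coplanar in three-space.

No

With A_1 as base: A_1A_2 = (-351, 186, -153), A_1A_3 = (-967, 494, -223), A_1A_4 = (-907, 517, -367).
A_1A_3 × A_1A_4 = (-66007, -152628, -51881).
A_1A_2 · (A_1A_3 × A_1A_4) = 2717442.
Since 2717442 ≠ 0, the four points are not coplanar.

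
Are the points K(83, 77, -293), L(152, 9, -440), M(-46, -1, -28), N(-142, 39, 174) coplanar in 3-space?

The four points are coplanar iff the 3×3 determinant with rows KL, KM, KN is zero.
Rows: (69, -68, -147), (-129, -78, 265), (-225, -38, 467).
Expanding along the first row: (69)(-26356) − (-68)(-618) + (-147)(-12648) = -1332.
Nonzero ⇒ not coplanar.

No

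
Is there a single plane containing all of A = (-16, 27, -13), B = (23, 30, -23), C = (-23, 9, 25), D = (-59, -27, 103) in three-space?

The four points are coplanar iff the 3×3 determinant with rows AB, AC, AD is zero.
Rows: (39, 3, -10), (-7, -18, 38), (-43, -54, 116).
Expanding along the first row: (39)(-36) − (3)(822) + (-10)(-396) = 90.
Nonzero ⇒ not coplanar.

No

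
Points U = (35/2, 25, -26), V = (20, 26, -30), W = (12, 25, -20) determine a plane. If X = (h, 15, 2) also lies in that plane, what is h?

7/2

Coplanarity requires UV · (UW × UX) = 0.
UV = (5/2, 1, -4), UW = (-11/2, 0, 6); the triple product is linear in h with coefficient 6 and constant term -21.
Setting it to zero: h = 7/2.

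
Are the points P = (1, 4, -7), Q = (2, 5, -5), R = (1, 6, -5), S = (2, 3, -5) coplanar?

No

A normal to the plane through P, Q, R is n = PQ × PR = (-2, -2, 2).
The plane has equation n·X = -24. For S: n·S = -20.
-20 ≠ -24, so S is off the plane.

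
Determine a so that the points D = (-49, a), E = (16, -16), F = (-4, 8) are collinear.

Collinearity: (D − E) must be parallel to (F − E) = (-20, 24).
Cross-multiplying the components: (a − (-16))·(-20) = (-65)·(24).
Solving gives a = 62.

62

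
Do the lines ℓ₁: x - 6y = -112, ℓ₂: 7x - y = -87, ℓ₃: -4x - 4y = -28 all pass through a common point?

Intersecting ℓ₁ and ℓ₂: solving the 2×2 system gives (x, y) = (-10, 17).
Substitute into ℓ₃: (-4)(-10) + (-4)(17) = -28.
This equals -28, so (-10, 17) lies on all three lines and they are concurrent.

Yes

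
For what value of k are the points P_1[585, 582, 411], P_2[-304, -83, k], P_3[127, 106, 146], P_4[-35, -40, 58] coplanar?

-37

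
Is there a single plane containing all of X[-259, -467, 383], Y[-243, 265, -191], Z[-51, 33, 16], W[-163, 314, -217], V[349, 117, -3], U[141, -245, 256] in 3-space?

No

The plane through X, Y, Z has normal n = XY × XZ = (18356, -113520, -144256) and equation n·P = -6990412.
Checking the remaining points: n·W = -7333756, n·V = -6442828, n·U = -6528940.
Since n·W = -7333756 ≠ -6990412, W is off the plane and the points are not all coplanar.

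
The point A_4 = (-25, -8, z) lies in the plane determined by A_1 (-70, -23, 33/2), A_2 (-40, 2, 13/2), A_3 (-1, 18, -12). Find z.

Coplanarity requires A_1A_2 · (A_1A_3 × A_1A_4) = 0.
A_1A_2 = (30, 25, -10), A_1A_3 = (69, 41, -57/2); the triple product is linear in z with coefficient -495 and constant term -2970.
Setting it to zero: z = -6.

-6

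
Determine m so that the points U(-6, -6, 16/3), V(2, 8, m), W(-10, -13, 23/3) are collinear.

Direction UW = (-4, -7, 7/3). From the x-coordinate of V, the parameter along the line is τ = (2 − (-6))/(-4) = -2.
Then m = 16/3 + (-2)·(7/3) = 2/3.

2/3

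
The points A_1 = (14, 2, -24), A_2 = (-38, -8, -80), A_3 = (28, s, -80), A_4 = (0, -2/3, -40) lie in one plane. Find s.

20/3

Normal to plane A_1A_2A_4: n = (32/3, -48, -4/3); plane equation n·P = 256/3.
Requiring n·A_3 = 256/3: (-48)s + (1216/3) = 256/3.
So s = 20/3.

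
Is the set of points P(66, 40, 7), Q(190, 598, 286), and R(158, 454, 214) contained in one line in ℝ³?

PQ = (124, 558, 279), PR = (92, 414, 207).
Each component of PR is 23/31 times the corresponding component of PQ, so PR = 23/31·PQ and the points are collinear.

Yes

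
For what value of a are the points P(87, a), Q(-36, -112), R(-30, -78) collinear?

585

Collinearity: (P − Q) must be parallel to (R − Q) = (6, 34).
Cross-multiplying the components: (a − (-112))·(6) = (123)·(34).
Solving gives a = 585.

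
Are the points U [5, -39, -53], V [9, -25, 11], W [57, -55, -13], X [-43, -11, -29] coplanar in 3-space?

No

A normal to the plane through U, V, W is n = UV × UW = (1584, 3168, -792).
The plane has equation n·P = -73656. For X: n·X = -79992.
-79992 ≠ -73656, so X is off the plane.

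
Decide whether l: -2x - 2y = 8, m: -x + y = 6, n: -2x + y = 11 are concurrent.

Intersecting l and m: solving the 2×2 system gives (x, y) = (-5, 1).
Substitute into n: (-2)(-5) + (1)(1) = 11.
This equals 11, so (-5, 1) lies on all three lines and they are concurrent.

Yes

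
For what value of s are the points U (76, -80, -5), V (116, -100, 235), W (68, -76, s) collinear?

-53

Direction UV = (40, -20, 240). From the x-coordinate of W, the parameter along the line is τ = (68 − 76)/40 = -1/5.
Then s = (-5) + (-1/5)·(240) = -53.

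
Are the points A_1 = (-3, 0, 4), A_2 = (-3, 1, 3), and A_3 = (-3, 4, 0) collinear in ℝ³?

A_1A_2 = (0, 1, -1), A_1A_3 = (0, 4, -4).
Each component of A_1A_3 is 4 times the corresponding component of A_1A_2, so A_1A_3 = 4·A_1A_2 and the points are collinear.

Yes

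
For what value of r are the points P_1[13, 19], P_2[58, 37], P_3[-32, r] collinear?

1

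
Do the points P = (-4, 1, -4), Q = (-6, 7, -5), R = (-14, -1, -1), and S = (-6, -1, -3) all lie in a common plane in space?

Yes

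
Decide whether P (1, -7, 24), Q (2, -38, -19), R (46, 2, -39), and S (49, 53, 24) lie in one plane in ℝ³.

Yes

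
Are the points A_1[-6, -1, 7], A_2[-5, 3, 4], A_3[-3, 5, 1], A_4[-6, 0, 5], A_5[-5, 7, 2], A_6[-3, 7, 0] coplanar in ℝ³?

The plane through A_1, A_2, A_3 has normal n = A_1A_2 × A_1A_3 = (-6, -3, -6) and equation n·P = -3.
Checking the remaining points: n·A_4 = 6, n·A_5 = -3, n·A_6 = -3.
Since n·A_4 = 6 ≠ -3, A_4 is off the plane and the points are not all coplanar.

No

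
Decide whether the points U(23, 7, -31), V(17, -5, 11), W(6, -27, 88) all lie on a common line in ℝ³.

Yes

UV = (-6, -12, 42), UW = (-17, -34, 119).
UV × UW = (0, 0, 0).
The cross product vanishes, so the three points are collinear.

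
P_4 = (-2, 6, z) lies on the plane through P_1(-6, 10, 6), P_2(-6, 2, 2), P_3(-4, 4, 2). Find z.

2

The plane through P_1, P_2, P_3 has equation 8x − 8y + 16z = -32.
Substituting P_4: (16)z + (-64) = -32, so z = 2.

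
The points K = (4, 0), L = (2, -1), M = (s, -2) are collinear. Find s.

0

The three points are collinear iff det[KL; KM] = 0.
This determinant is linear in s: (1)s + (0) = 0, so s = 0.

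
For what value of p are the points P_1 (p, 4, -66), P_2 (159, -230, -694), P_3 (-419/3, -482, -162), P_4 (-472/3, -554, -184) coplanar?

0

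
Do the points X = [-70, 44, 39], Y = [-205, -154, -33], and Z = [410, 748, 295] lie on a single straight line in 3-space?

Yes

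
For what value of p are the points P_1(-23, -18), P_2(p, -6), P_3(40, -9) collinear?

Collinearity: (P_2 − P_1) must be parallel to (P_3 − P_1) = (63, 9).
Cross-multiplying the components: (p − (-23))·(9) = (12)·(63).
Solving gives p = 61.

61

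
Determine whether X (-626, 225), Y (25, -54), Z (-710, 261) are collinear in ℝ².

Yes

XY = (651, -279), XZ = (-84, 36).
Twice the signed area of △XYZ is (651)(36) − (-279)(-84) = 0.
The triangle is degenerate (zero area), so the points are collinear.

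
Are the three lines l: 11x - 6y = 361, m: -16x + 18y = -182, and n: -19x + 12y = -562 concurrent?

Intersecting l and m: solving the 2×2 system gives (x, y) = (53, 37).
Substitute into n: (-19)(53) + (12)(37) = -563.
But n requires -562 ≠ -563, so the three lines have no common point.

No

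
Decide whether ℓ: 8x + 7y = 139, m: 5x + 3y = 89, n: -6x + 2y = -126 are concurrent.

No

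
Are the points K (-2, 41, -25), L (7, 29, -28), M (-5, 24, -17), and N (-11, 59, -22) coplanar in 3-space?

A normal to the plane through K, L, M is n = KL × KM = (-147, -63, -189).
The plane has equation n·P = 2436. For N: n·N = 2058.
2058 ≠ 2436, so N is off the plane.

No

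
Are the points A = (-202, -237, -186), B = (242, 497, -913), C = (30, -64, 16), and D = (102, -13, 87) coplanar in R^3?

No

The four points are coplanar iff the 3×3 determinant with rows AB, AC, AD is zero.
Rows: (444, 734, -727), (232, 173, 202), (304, 224, 273).
Expanding along the first row: (444)(1981) − (734)(1928) + (-727)(-624) = -81940.
Nonzero ⇒ not coplanar.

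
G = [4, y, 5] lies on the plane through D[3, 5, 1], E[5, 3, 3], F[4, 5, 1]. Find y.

Coplanarity requires DE · (DF × DG) = 0.
DE = (2, -2, 2), DF = (1, 0, 0); the triple product is linear in y with coefficient 2 and constant term -2.
Setting it to zero: y = 1.

1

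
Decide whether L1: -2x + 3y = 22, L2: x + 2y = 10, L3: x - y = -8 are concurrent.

Yes

Lines aᵢx + bᵢy = cᵢ with pairwise distinct directions are concurrent exactly when det[aᵢ bᵢ cᵢ] = 0.
Here the determinant is 0.
It vanishes, so the lines are concurrent at (-2, 6).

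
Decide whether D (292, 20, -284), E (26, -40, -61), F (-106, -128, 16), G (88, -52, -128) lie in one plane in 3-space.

Yes

The four points are coplanar iff the 3×3 determinant with rows DE, DF, DG is zero.
Rows: (-266, -60, 223), (-398, -148, 300), (-204, -72, 156).
Expanding along the first row: (-266)(-1488) − (-60)(-888) + (223)(-1536) = 0.
Zero determinant ⇒ coplanar.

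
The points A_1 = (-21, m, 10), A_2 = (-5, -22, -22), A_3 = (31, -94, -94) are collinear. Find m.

Direction A_2A_3 = (36, -72, -72). From the x-coordinate of A_1, the parameter along the line is τ = (-21 − (-5))/36 = -4/9.
Then m = (-22) + (-4/9)·(-72) = 10.

10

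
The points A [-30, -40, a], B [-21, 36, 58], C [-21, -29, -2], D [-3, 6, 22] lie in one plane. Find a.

Coplanarity ⇔ det[AB; AC; AD] = 0.
Expanding, this is linear in a: (-1170)a + (-9360) = 0.
So a = -8.

-8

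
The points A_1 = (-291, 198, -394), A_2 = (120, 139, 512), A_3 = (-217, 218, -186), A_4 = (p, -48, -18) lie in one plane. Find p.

Normal to plane A_1A_2A_3: n = (-30392, -18444, 12586); plane equation n·P = 233276.
Requiring n·A_4 = 233276: (-30392)p + (658764) = 233276.
So p = 14.

14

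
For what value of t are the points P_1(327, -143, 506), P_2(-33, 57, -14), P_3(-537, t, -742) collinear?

337

Collinearity requires P_1P_2 × P_1P_3 = 0; each component is linear in t.
The x-component gives (520)t + (-175240) = 0, so t = 337.
The remaining components then also vanish.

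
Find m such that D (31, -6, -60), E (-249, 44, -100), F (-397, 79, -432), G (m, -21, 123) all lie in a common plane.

88

Coplanarity ⇔ det[DE; DF; DG] = 0.
Expanding, this is linear in m: (-15200)m + (1337600) = 0.
So m = 88.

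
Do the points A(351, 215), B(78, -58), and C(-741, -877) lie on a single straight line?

AB = (-273, -273), AC = (-1092, -1092).
Checking proportionality: AC = 4·AB, so the vectors are parallel and the points are collinear.

Yes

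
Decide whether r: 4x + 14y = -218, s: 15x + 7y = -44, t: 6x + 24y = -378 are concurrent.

Lines aᵢx + bᵢy = cᵢ with pairwise distinct directions are concurrent exactly when det[aᵢ bᵢ cᵢ] = 0.
Here the determinant is 0.
It vanishes, so the lines are concurrent at (5, -17).

Yes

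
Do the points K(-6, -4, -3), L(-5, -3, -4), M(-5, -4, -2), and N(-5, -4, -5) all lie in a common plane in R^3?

No

The four points are coplanar iff the 3×3 determinant with rows KL, KM, KN is zero.
Rows: (1, 1, -1), (1, 0, 1), (1, 0, -2).
Expanding along the first row: (1)(0) − (1)(-3) + (-1)(0) = 3.
Nonzero ⇒ not coplanar.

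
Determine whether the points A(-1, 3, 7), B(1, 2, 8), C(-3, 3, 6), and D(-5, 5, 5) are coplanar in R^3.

Yes

With A as base: AB = (2, -1, 1), AC = (-2, 0, -1), AD = (-4, 2, -2).
AC × AD = (2, 0, -4).
AB · (AC × AD) = 0.
The scalar triple product vanishes, so the four points are coplanar.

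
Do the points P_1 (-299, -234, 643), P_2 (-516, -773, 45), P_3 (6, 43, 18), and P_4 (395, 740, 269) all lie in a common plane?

Yes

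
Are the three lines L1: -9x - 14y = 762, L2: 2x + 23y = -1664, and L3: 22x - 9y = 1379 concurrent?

No

Intersecting L1 and L2: solving the 2×2 system gives (x, y) = (5770/179, -13452/179).
Substitute into L3: (22)(5770/179) + (-9)(-13452/179) = 248008/179.
But L3 requires 1379 ≠ 248008/179, so the three lines have no common point.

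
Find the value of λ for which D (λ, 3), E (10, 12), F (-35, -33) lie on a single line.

1

The three points are collinear iff det[DE; DF] = 0.
This determinant is linear in λ: (45)λ + (-45) = 0, so λ = 1.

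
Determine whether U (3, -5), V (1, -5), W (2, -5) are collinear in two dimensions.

Yes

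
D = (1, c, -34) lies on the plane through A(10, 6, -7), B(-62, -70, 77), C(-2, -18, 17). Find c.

The plane through A, B, C has equation 192x + 720y + 816z = 528.
Substituting D: (720)c + (-27552) = 528, so c = 39.

39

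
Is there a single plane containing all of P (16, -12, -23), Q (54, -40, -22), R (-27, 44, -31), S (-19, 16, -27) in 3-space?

No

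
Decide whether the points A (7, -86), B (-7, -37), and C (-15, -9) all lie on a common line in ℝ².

Yes

AB = (-14, 49), AC = (-22, 77).
Checking proportionality: AC = 11/7·AB, so the vectors are parallel and the points are collinear.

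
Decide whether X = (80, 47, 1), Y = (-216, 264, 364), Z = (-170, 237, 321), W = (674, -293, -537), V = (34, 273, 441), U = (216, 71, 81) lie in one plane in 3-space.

Yes

The plane through X, Y, Z has normal n = XY × XZ = (470, 3970, -1990) and equation n·P = 222200.
Checking the remaining points: n·W = 222200, n·V = 222200, n·U = 222200.
All equal 222200, so all 6 points lie in one plane.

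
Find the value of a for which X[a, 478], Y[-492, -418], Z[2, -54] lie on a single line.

The three points are collinear iff det[XY; XZ] = 0.
This determinant is linear in a: (-364)a + (263536) = 0, so a = 724.

724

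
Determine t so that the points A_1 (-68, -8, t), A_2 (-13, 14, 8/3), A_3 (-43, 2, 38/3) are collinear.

21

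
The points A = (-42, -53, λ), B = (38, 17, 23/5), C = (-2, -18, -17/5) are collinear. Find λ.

Direction BC = (-40, -35, -8). From the x-coordinate of A, the parameter along the line is τ = (-42 − 38)/(-40) = 2.
Then λ = 23/5 + 2·(-8) = -57/5.

-57/5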